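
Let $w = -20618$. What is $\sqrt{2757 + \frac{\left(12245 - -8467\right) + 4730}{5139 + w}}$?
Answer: $\frac{\sqrt{660181842119}}{15479} \approx 52.492$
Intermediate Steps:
$\sqrt{2757 + \frac{\left(12245 - -8467\right) + 4730}{5139 + w}} = \sqrt{2757 + \frac{\left(12245 - -8467\right) + 4730}{5139 - 20618}} = \sqrt{2757 + \frac{\left(12245 + 8467\right) + 4730}{-15479}} = \sqrt{2757 + \left(20712 + 4730\right) \left(- \frac{1}{15479}\right)} = \sqrt{2757 + 25442 \left(- \frac{1}{15479}\right)} = \sqrt{2757 - \frac{25442}{15479}} = \sqrt{\frac{42650161}{15479}} = \frac{\sqrt{660181842119}}{15479}$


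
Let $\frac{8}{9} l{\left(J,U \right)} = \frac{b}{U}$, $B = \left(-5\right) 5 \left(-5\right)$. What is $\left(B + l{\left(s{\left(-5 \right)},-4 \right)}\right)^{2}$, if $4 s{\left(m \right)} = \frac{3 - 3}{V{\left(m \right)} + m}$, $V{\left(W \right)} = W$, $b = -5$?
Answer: $\frac{16362025}{1024} \approx 15979.0$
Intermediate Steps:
$s{\left(m \right)} = 0$ ($s{\left(m \right)} = \frac{\left(3 - 3\right) \frac{1}{m + m}}{4} = \frac{0 \frac{1}{2 m}}{4} = \frac{1}{4} \cdot 0 = 0$)
$B = 125$ ($B = \left(-25\right) \left(-5\right) = 125$)
$l{\left(J,U \right)} = - \frac{45}{8 U}$ ($l{\left(J,U \right)} = \frac{9 \left(- \frac{5}{U}\right)}{8} = - \frac{45}{8 U}$)
$\left(B + l{\left(s{\left(-5 \right)},-4 \right)}\right)^{2} = \left(125 - \frac{45}{8 \left(-4\right)}\right)^{2} = \left(125 - - \frac{45}{32}\right)^{2} = \left(125 + \frac{45}{32}\right)^{2} = \left(\frac{4045}{32}\right)^{2} = \frac{16362025}{1024}$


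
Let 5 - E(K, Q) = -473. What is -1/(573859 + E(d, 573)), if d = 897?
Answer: -1/574337 ≈ -1.7411e-6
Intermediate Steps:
E(K, Q) = 478 (E(K, Q) = 5 - 1*(-473) = 5 + 473 = 478)
-1/(573859 + E(d, 573)) = -1/(573859 + 478) = -1/574337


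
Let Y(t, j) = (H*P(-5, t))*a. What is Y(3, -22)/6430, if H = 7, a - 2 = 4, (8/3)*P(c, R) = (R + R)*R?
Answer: 567/12860 ≈ 0.044090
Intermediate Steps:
P(c, R) = 3*R**2/4 (P(c, R) = 3*((R + R)*R)/8 = 3*((2*R)*R)/8 = 3*(2*R**2)/8 = 3*R**2/4)
a = 6 (a = 2 + 4 = 6)
Y(t, j) = 63*t**2/2 (Y(t, j) = (7*(3*t**2/4))*6 = (21*t**2/4)*6 = 63*t**2/2)
Y(3, -22)/6430 = ((63/2)*3**2)/6430 = ((63/2)*9)*(1/6430) = (567/2)*(1/6430) = 567/12860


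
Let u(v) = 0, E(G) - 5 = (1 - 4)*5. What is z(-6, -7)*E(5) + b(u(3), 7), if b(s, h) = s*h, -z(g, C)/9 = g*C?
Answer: 3780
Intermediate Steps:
E(G) = -10 (E(G) = 5 + (1 - 4)*5 = 5 - 3*5 = 5 - 15 = -10)
z(g, C) = -9*C*g (z(g, C) = -9*g*C = -9*C*g)
b(s, h) = h*s
z(-6, -7)*E(5) + b(u(3), 7) = -9*(-7)*(-6)*(-10) + 7*0 = -378*(-10) + 0 = 3780 + 0 = 3780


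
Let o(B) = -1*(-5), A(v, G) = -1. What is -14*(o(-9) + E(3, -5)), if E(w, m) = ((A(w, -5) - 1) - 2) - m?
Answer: -84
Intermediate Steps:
o(B) = 5
E(w, m) = -4 - m (E(w, m) = ((-1 - 1) - 2) - m = (-2 - 2) - m = -4 - m)
-14*(o(-9) + E(3, -5)) = -14*(5 + (-4 - 1*(-5))) = -14*(5 + (-4 + 5)) = -14*(5 + 1) = -14*6 = -84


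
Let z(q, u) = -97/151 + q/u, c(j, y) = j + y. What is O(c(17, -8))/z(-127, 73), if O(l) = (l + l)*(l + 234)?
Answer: -24107301/13129 ≈ -1836.2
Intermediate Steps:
z(q, u) = -97/151 + q/u (z(q, u) = -97*1/151 + q/u = -97/151 + q/u)
O(l) = 2*l*(234 + l) (O(l) = (2*l)*(234 + l) = 2*l*(234 + l))
O(c(17, -8))/z(-127, 73) = (2*(17 - 8)*(234 + (17 - 8)))/(-97/151 - 127/73) = (2*9*(234 + 9))/(-97/151 - 127*1/73) = (2*9*243)/(-97/151 - 127/73) = 4374/(-26258/11023) = 4374*(-11023/26258) = -24107301/13129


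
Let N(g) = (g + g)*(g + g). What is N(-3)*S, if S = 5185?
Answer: 186660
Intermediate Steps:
N(g) = 4*g**2 (N(g) = (2*g)*(2*g) = 4*g**2)
N(-3)*S = (4*(-3)**2)*5185 = (4*9)*5185 = 36*5185 = 186660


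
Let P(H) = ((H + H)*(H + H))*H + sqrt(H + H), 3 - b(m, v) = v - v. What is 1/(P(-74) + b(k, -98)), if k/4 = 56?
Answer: -1620893/2627294117597 - 2*I*sqrt(37)/2627294117597 ≈ -6.1694e-7 - 4.6304e-12*I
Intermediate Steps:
k = 224 (k = 4*56 = 224)
b(m, v) = 3 (b(m, v) = 3 - (v - v) = 3 - 1*0 = 3 + 0 = 3)
P(H) = 4*H**3 + sqrt(2)*sqrt(H) (P(H) = ((2*H)*(2*H))*H + sqrt(2*H) = (4*H**2)*H + sqrt(2)*sqrt(H) = 4*H**3 + sqrt(2)*sqrt(H))
1/(P(-74) + b(k, -98)) = 1/((4*(-74)**3 + sqrt(2)*sqrt(-74)) + 3) = 1/((4*(-405224) + sqrt(2)*(I*sqrt(74))) + 3) = 1/((-1620896 + 2*I*sqrt(37)) + 3) = 1/(-1620893 + 2*I*sqrt(37))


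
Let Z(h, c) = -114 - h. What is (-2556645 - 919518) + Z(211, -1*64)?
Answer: -3476488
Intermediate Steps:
(-2556645 - 919518) + Z(211, -1*64) = (-2556645 - 919518) + (-114 - 1*211) = -3476163 + (-114 - 211) = -3476163 - 325 = -3476488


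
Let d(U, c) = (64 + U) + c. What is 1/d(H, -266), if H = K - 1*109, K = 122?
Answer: -1/189 ≈ -0.0052910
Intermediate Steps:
H = 13 (H = 122 - 1*109 = 122 - 109 = 13)
d(U, c) = 64 + U + c
1/d(H, -266) = 1/(64 + 13 - 266) = 1/(-189) = -1/189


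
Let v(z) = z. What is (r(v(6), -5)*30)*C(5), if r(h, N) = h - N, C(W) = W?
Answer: 1650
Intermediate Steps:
(r(v(6), -5)*30)*C(5) = ((6 - 1*(-5))*30)*5 = ((6 + 5)*30)*5 = (11*30)*5 = 330*5 = 1650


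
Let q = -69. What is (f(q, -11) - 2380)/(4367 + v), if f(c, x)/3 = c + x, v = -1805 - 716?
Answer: -1310/923 ≈ -1.4193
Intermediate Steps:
v = -2521
f(c, x) = 3*c + 3*x (f(c, x) = 3*(c + x) = 3*c + 3*x)
(f(q, -11) - 2380)/(4367 + v) = ((3*(-69) + 3*(-11)) - 2380)/(4367 - 2521) = ((-207 - 33) - 2380)/1846 = (-240 - 2380)*(1/1846) = -2620*1/1846 = -1310/923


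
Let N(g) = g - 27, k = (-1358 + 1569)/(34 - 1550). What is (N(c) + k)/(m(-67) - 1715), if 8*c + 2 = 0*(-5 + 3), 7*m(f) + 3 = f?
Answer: 20761/1307550 ≈ 0.015878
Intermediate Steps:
m(f) = -3/7 + f/7
k = -211/1516 (k = 211/(-1516) = 211*(-1/1516) = -211/1516 ≈ -0.13918)
c = -¼ (c = -¼ + (0*(-5 + 3))/8 = -¼ + (0*(-2))/8 = -¼ + (⅛)*0 = -¼ + 0 = -¼ ≈ -0.25000)
N(g) = -27 + g
(N(c) + k)/(m(-67) - 1715) = ((-27 - ¼) - 211/1516)/((-3/7 + (⅐)*(-67)) - 1715) = (-109/4 - 211/1516)/((-3/7 - 67/7) - 1715) = -20761/(758*(-10 - 1715)) = -20761/758/(-1725) = -20761/758*(-1/1725) = 20761/1307550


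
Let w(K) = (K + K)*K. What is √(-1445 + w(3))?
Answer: I*√1427 ≈ 37.776*I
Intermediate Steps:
w(K) = 2*K² (w(K) = (2*K)*K = 2*K²)
√(-1445 + w(3)) = √(-1445 + 2*3²) = √(-1445 + 2*9) = √(-1445 + 18) = √(-1427) = I*√1427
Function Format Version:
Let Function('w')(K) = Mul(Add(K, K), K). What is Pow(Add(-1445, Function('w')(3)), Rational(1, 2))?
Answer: Mul(I, Pow(1427, Rational(1, 2))) ≈ Mul(37.776, I)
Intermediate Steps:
Function('w')(K) = Mul(2, Pow(K, 2)) (Function('w')(K) = Mul(Mul(2, K), K) = Mul(2, Pow(K, 2)))
Pow(Add(-1445, Function('w')(3)), Rational(1, 2)) = Pow(Add(-1445, Mul(2, Pow(3, 2))), Rational(1, 2)) = Pow(Add(-1445, Mul(2, 9)), Rational(1, 2)) = Pow(Add(-1445, 18), Rational(1, 2)) = Pow(-1427, Rational(1, 2)) = Mul(I, Pow(1427, Rational(1, 2)))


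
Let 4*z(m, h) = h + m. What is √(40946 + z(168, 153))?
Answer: √164105/2 ≈ 202.55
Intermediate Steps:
z(m, h) = h/4 + m/4 (z(m, h) = (h + m)/4 = h/4 + m/4)
√(40946 + z(168, 153)) = √(40946 + ((¼)*153 + (¼)*168)) = √(40946 + (153/4 + 42)) = √(40946 + 321/4) = √(164105/4) = √164105/2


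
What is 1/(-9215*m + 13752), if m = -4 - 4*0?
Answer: 1/50612 ≈ 1.9758e-5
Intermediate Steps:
m = -4 (m = -4 + 0 = -4)
1/(-9215*m + 13752) = 1/(-9215*(-4) + 13752) = 1/(36860 + 13752) = 1/50612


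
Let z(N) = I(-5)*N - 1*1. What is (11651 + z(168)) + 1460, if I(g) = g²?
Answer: 17310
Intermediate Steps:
z(N) = -1 + 25*N (z(N) = (-5)²*N - 1*1 = 25*N - 1 = -1 + 25*N)
(11651 + z(168)) + 1460 = (11651 + (-1 + 25*168)) + 1460 = (11651 + (-1 + 4200)) + 1460 = (11651 + 4199) + 1460 = 15850 + 1460 = 17310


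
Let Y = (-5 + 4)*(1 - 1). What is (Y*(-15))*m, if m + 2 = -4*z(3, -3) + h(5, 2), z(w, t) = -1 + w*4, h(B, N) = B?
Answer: 0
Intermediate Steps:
z(w, t) = -1 + 4*w
Y = 0 (Y = -1*0 = 0)
m = -41 (m = -2 + (-4*(-1 + 4*3) + 5) = -2 + (-4*(-1 + 12) + 5) = -2 + (-4*11 + 5) = -2 + (-44 + 5) = -2 - 39 = -41)
(Y*(-15))*m = (0*(-15))*(-41) = 0*(-41) = 0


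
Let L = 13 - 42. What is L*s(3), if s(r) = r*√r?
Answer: -87*√3 ≈ -150.69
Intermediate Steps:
s(r) = r^(3/2)
L = -29
L*s(3) = -87*√3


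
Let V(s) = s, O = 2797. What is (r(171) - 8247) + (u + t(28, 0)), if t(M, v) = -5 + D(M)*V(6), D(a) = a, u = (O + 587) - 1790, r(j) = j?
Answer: -6319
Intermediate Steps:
u = 1594 (u = (2797 + 587) - 1790 = 3384 - 1790 = 1594)
t(M, v) = -5 + 6*M (t(M, v) = -5 + M*6 = -5 + 6*M)
(r(171) - 8247) + (u + t(28, 0)) = (171 - 8247) + (1594 + (-5 + 6*28)) = -8076 + (1594 + (-5 + 168)) = -8076 + (1594 + 163) = -8076 + 1757 = -6319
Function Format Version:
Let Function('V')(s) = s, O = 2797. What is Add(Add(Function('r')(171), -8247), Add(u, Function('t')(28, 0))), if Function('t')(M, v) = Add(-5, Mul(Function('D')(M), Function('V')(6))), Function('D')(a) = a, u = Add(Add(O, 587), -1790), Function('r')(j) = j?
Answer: -6319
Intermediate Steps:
u = 1594 (u = Add(Add(2797, 587), -1790) = Add(3384, -1790) = 1594)
Function('t')(M, v) = Add(-5, Mul(6, M)) (Function('t')(M, v) = Add(-5, Mul(M, 6)) = Add(-5, Mul(6, M)))
Add(Add(Function('r')(171), -8247), Add(u, Function('t')(28, 0))) = Add(Add(171, -8247), Add(1594, Add(-5, Mul(6, 28)))) = Add(-8076, Add(1594, Add(-5, 168))) = Add(-8076, Add(1594, 163)) = Add(-8076, 1757) = -6319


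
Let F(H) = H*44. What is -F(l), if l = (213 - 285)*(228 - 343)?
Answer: -364320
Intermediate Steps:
l = 8280 (l = -72*(-115) = 8280)
F(H) = 44*H
-F(l) = -44*8280 = -1*364320 = -364320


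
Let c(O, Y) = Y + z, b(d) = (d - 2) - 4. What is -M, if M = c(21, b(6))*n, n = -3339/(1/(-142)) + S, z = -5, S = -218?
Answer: 2369600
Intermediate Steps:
b(d) = -6 + d (b(d) = (-2 + d) - 4 = -6 + d)
c(O, Y) = -5 + Y (c(O, Y) = Y - 5 = -5 + Y)
n = 473920 (n = -3339/(1/(-142)) - 218 = -3339/(-1/142) - 218 = -3339*(-142) - 218 = 474138 - 218 = 473920)
M = -2369600 (M = (-5 + (-6 + 6))*473920 = (-5 + 0)*473920 = -5*473920 = -2369600)
-M = -1*(-2369600) = 2369600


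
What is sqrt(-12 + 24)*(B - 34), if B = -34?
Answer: -136*sqrt(3) ≈ -235.56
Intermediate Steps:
sqrt(-12 + 24)*(B - 34) = sqrt(-12 + 24)*(-34 - 34) = sqrt(12)*(-68) = (2*sqrt(3))*(-68) = -136*sqrt(3)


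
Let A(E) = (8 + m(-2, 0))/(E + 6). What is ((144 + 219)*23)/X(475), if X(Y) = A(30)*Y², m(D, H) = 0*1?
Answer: 75141/451250 ≈ 0.16652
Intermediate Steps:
m(D, H) = 0
A(E) = 8/(6 + E) (A(E) = (8 + 0)/(E + 6) = 8/(6 + E))
X(Y) = 2*Y²/9 (X(Y) = (8/(6 + 30))*Y² = (8/36)*Y² = (8*(1/36))*Y² = 2*Y²/9)
((144 + 219)*23)/X(475) = ((144 + 219)*23)/(((2/9)*475²)) = (363*23)/(((2/9)*225625)) = 8349/(451250/9) = 8349*(9/451250) = 75141/451250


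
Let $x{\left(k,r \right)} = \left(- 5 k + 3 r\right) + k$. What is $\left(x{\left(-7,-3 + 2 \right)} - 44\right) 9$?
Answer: $-171$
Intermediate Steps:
$x{\left(k,r \right)} = - 4 k + 3 r$
$\left(x{\left(-7,-3 + 2 \right)} - 44\right) 9 = \left(\left(\left(-4\right) \left(-7\right) + 3 \left(-3 + 2\right)\right) - 44\right) 9 = \left(\left(28 + 3 \left(-1\right)\right) - 44\right) 9 = \left(\left(28 - 3\right) - 44\right) 9 = \left(25 - 44\right) 9 = \left(-19\right) 9 = -171$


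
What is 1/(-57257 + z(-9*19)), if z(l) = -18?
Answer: -1/57275 ≈ -1.7460e-5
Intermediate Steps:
1/(-57257 + z(-9*19)) = 1/(-57257 - 18) = 1/(-57275) = -1/57275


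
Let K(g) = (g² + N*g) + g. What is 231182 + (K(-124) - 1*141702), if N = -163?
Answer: 124944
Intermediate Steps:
K(g) = g² - 162*g (K(g) = (g² - 163*g) + g = g² - 162*g)
231182 + (K(-124) - 1*141702) = 231182 + (-124*(-162 - 124) - 1*141702) = 231182 + (-124*(-286) - 141702) = 231182 + (35464 - 141702) = 231182 - 106238 = 124944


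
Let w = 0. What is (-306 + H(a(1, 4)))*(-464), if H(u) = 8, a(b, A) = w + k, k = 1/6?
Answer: 138272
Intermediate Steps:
k = ⅙ ≈ 0.16667
a(b, A) = ⅙ (a(b, A) = 0 + ⅙ = ⅙)
(-306 + H(a(1, 4)))*(-464) = (-306 + 8)*(-464) = -298*(-464) = 138272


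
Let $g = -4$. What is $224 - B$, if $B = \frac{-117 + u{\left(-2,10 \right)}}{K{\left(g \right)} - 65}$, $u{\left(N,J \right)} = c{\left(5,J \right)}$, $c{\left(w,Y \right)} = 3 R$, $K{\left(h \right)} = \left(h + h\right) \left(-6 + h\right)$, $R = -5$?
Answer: $\frac{1164}{5} \approx 232.8$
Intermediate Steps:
$K{\left(h \right)} = 2 h \left(-6 + h\right)$
$c{\left(w,Y \right)} = -15$ ($c{\left(w,Y \right)} = 3 \left(-5\right) = -15$)
$u{\left(N,J \right)} = -15$
$B = - \frac{44}{5}$ ($B = \frac{-117 - 15}{2 \left(-4\right) \left(-6 - 4\right) - 65} = - \frac{132}{2 \left(-4\right) \left(-10\right) - 65} = - \frac{132}{80 - 65} = - \frac{132}{15} = \left(-132\right) \frac{1}{15} = - \frac{44}{5} \approx -8.8$)
$224 - B = 224 - - \frac{44}{5} = 224 + \frac{44}{5} = \frac{1164}{5}$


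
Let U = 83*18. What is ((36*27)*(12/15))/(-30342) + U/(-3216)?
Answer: -6643293/13552760 ≈ -0.49018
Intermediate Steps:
U = 1494
((36*27)*(12/15))/(-30342) + U/(-3216) = ((36*27)*(12/15))/(-30342) + 1494/(-3216) = (972*(12*(1/15)))*(-1/30342) + 1494*(-1/3216) = (972*(⅘))*(-1/30342) - 249/536 = (3888/5)*(-1/30342) - 249/536 = -648/25285 - 249/536 = -6643293/13552760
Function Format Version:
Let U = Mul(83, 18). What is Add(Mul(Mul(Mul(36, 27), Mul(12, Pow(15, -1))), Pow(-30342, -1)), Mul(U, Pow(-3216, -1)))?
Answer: Rational(-6643293, 13552760) ≈ -0.49018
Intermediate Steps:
U = 1494
Add(Mul(Mul(Mul(36, 27), Mul(12, Pow(15, -1))), Pow(-30342, -1)), Mul(U, Pow(-3216, -1))) = Add(Mul(Mul(Mul(36, 27), Mul(12, Pow(15, -1))), Pow(-30342, -1)), Mul(1494, Pow(-3216, -1))) = Add(Mul(Mul(972, Mul(12, Rational(1, 15))), Rational(-1, 30342)), Mul(1494, Rational(-1, 3216))) = Add(Mul(Mul(972, Rational(4, 5)), Rational(-1, 30342)), Rational(-249, 536)) = Add(Mul(Rational(3888, 5), Rational(-1, 30342)), Rational(-249, 536)) = Add(Rational(-648, 25285), Rational(-249, 536)) = Rational(-6643293, 13552760)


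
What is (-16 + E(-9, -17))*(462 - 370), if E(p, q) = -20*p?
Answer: 15088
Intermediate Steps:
(-16 + E(-9, -17))*(462 - 370) = (-16 - 20*(-9))*(462 - 370) = (-16 + 180)*92 = 164*92 = 15088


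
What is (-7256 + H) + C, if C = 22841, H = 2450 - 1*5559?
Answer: 12476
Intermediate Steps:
H = -3109 (H = 2450 - 5559 = -3109)
(-7256 + H) + C = (-7256 - 3109) + 22841 = -10365 + 22841 = 12476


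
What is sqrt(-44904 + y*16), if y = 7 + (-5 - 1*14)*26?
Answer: 2*I*sqrt(13174) ≈ 229.56*I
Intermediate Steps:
y = -487 (y = 7 + (-5 - 14)*26 = 7 - 19*26 = 7 - 494 = -487)
sqrt(-44904 + y*16) = sqrt(-44904 - 487*16) = sqrt(-44904 - 7792) = sqrt(-52696) = 2*I*sqrt(13174)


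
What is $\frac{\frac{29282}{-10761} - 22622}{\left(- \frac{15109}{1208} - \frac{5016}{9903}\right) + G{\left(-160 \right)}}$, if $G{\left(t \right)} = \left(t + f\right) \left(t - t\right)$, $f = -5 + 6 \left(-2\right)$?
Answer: $\frac{970841482379392}{558437629185} \approx 1738.5$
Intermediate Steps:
$f = -17$ ($f = -5 - 12 = -17$)
$G{\left(t \right)} = 0$ ($G{\left(t \right)} = \left(t - 17\right) \left(t - t\right) = \left(-17 + t\right) 0 = 0$)
$\frac{\frac{29282}{-10761} - 22622}{\left(- \frac{15109}{1208} - \frac{5016}{9903}\right) + G{\left(-160 \right)}} = \frac{\frac{29282}{-10761} - 22622}{\left(- \frac{15109}{1208} - \frac{5016}{9903}\right) + 0} = \frac{29282 \left(- \frac{1}{10761}\right) - 22622}{\left(\left(-15109\right) \frac{1}{1208} - \frac{1672}{3301}\right) + 0} = \frac{- \frac{29282}{10761} - 22622}{\left(- \frac{15109}{1208} - \frac{1672}{3301}\right) + 0} = - \frac{243464624}{10761 \left(- \frac{51894585}{3987608} + 0\right)} = - \frac{243464624}{10761 \left(- \frac{51894585}{3987608}\right)} = \left(- \frac{243464624}{10761}\right) \left(- \frac{3987608}{51894585}\right) = \frac{970841482379392}{558437629185}$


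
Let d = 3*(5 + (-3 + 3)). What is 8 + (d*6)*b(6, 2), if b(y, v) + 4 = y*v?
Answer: 728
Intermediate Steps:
d = 15 (d = 3*(5 + 0) = 3*5 = 15)
b(y, v) = -4 + v*y (b(y, v) = -4 + y*v = -4 + v*y)
8 + (d*6)*b(6, 2) = 8 + (15*6)*(-4 + 2*6) = 8 + 90*(-4 + 12) = 8 + 90*8 = 8 + 720 = 728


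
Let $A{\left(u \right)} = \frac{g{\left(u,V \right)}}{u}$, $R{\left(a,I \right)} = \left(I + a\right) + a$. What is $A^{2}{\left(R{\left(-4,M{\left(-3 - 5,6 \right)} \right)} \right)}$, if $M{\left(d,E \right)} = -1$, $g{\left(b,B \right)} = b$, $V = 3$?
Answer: $1$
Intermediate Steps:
$R{\left(a,I \right)} = I + 2 a$
$A{\left(u \right)} = 1$ ($A{\left(u \right)} = \frac{u}{u} = 1$)
$A^{2}{\left(R{\left(-4,M{\left(-3 - 5,6 \right)} \right)} \right)} = 1^{2} = 1$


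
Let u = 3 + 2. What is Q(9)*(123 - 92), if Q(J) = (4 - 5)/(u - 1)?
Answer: -31/4 ≈ -7.7500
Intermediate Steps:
u = 5
Q(J) = -¼ (Q(J) = (4 - 5)/(5 - 1) = -1/4 = -1*¼ = -¼)
Q(9)*(123 - 92) = -(123 - 92)/4 = -¼*31 = -31/4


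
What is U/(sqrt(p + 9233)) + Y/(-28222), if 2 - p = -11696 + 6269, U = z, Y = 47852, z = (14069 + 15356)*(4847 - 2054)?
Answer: -23926/14111 + 82184025*sqrt(14662)/14662 ≈ 6.7872e+5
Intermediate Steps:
z = 82184025 (z = 29425*2793 = 82184025)
U = 82184025
p = 5429 (p = 2 - (-11696 + 6269) = 2 - 1*(-5427) = 2 + 5427 = 5429)
U/(sqrt(p + 9233)) + Y/(-28222) = 82184025/(sqrt(5429 + 9233)) + 47852/(-28222) = 82184025/(sqrt(14662)) + 47852*(-1/28222) = 82184025*(sqrt(14662)/14662) - 23926/14111 = 82184025*sqrt(14662)/14662 - 23926/14111 = -23926/14111 + 82184025*sqrt(14662)/14662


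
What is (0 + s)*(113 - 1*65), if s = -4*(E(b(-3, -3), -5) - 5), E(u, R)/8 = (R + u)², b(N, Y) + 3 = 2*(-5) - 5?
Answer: -811584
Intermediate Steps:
b(N, Y) = -18 (b(N, Y) = -3 + (2*(-5) - 5) = -3 + (-10 - 5) = -3 - 15 = -18)
E(u, R) = 8*(R + u)²
s = -16908 (s = -4*(8*(-5 - 18)² - 5) = -4*(8*(-23)² - 5) = -4*(8*529 - 5) = -4*(4232 - 5) = -4*4227 = -16908)
(0 + s)*(113 - 1*65) = (0 - 16908)*(113 - 1*65) = -16908*(113 - 65) = -16908*48 = -811584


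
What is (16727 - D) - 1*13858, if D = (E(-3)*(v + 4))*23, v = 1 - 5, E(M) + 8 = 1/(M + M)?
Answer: 2869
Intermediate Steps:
E(M) = -8 + 1/(2*M) (E(M) = -8 + 1/(M + M) = -8 + 1/(2*M))
v = -4
D = 0 (D = ((-8 + (½)/(-3))*(-4 + 4))*23 = ((-8 + (½)*(-⅓))*0)*23 = ((-8 - ⅙)*0)*23 = -49/6*0*23 = 0*23 = 0)
(16727 - D) - 1*13858 = (16727 - 1*0) - 1*13858 = (16727 + 0) - 13858 = 16727 - 13858 = 2869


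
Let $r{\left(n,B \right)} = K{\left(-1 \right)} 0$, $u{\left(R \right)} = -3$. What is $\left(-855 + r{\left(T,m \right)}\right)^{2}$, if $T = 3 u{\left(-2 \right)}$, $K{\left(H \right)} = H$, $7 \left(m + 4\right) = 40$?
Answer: $731025$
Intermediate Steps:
$m = \frac{12}{7}$ ($m = -4 + \frac{1}{7} \cdot 40 = -4 + \frac{40}{7} = \frac{12}{7} \approx 1.7143$)
$T = -9$ ($T = 3 \left(-3\right) = -9$)
$r{\left(n,B \right)} = 0$ ($r{\left(n,B \right)} = \left(-1\right) 0 = 0$)
$\left(-855 + r{\left(T,m \right)}\right)^{2} = \left(-855 + 0\right)^{2} = \left(-855\right)^{2} = 731025$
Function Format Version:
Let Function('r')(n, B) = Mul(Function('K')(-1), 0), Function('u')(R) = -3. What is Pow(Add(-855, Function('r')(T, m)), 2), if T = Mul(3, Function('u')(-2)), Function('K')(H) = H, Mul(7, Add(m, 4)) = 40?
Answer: 731025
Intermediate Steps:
m = Rational(12, 7) (m = Add(-4, Mul(Rational(1, 7), 40)) = Add(-4, Rational(40, 7)) = Rational(12, 7) ≈ 1.7143)
T = -9 (T = Mul(3, -3) = -9)
Function('r')(n, B) = 0 (Function('r')(n, B) = Mul(-1, 0) = 0)
Pow(Add(-855, Function('r')(T, m)), 2) = Pow(Add(-855, 0), 2) = Pow(-855, 2) = 731025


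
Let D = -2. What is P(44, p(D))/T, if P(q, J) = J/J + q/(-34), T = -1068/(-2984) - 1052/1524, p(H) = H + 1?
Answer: 1421130/1606007 ≈ 0.88488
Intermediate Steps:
p(H) = 1 + H
T = -94471/284226 (T = -1068*(-1/2984) - 1052*1/1524 = 267/746 - 263/381 = -94471/284226 ≈ -0.33238)
P(q, J) = 1 - q/34 (P(q, J) = 1 + q*(-1/34) = 1 - q/34)
P(44, p(D))/T = (1 - 1/34*44)/(-94471/284226) = (1 - 22/17)*(-284226/94471) = -5/17*(-284226/94471) = 1421130/1606007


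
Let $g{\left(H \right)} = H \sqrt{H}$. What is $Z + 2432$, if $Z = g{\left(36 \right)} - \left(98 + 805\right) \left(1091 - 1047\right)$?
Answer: $-37084$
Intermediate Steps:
$g{\left(H \right)} = H^{\frac{3}{2}}$
$Z = -39516$ ($Z = 36^{\frac{3}{2}} - \left(98 + 805\right) \left(1091 - 1047\right) = 216 - 903 \cdot 44 = 216 - 39732 = -39516$)
$Z + 2432 = -39516 + 2432 = -37084$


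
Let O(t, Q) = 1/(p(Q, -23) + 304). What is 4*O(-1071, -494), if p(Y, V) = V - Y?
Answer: 4/775 ≈ 0.0051613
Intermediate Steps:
O(t, Q) = 1/(281 - Q) (O(t, Q) = 1/((-23 - Q) + 304) = 1/(281 - Q))
4*O(-1071, -494) = 4*(-1/(-281 - 494)) = 4*(-1/(-775)) = 4*(-1*(-1/775)) = 4*(1/775) = 4/775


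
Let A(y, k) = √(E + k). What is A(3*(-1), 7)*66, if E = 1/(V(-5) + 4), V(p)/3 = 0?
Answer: 33*√29 ≈ 177.71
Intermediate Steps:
V(p) = 0 (V(p) = 3*0 = 0)
E = ¼ (E = 1/(0 + 4) = 1/4 = ¼ ≈ 0.25000)
A(y, k) = √(¼ + k)
A(3*(-1), 7)*66 = (√(1 + 4*7)/2)*66 = (√(1 + 28)/2)*66 = (√29/2)*66 = 33*√29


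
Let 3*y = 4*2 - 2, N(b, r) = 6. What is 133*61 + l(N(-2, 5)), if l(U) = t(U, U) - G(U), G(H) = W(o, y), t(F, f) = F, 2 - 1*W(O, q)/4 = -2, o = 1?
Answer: 8103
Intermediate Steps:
y = 2 (y = (4*2 - 2)/3 = (8 - 2)/3 = (⅓)*6 = 2)
W(O, q) = 16 (W(O, q) = 8 - 4*(-2) = 8 + 8 = 16)
G(H) = 16
l(U) = -16 + U (l(U) = U - 1*16 = U - 16 = -16 + U)
133*61 + l(N(-2, 5)) = 133*61 + (-16 + 6) = 8113 - 10 = 8103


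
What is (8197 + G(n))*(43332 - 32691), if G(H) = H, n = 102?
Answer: 88309659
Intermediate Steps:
(8197 + G(n))*(43332 - 32691) = (8197 + 102)*(43332 - 32691) = 8299*10641 = 88309659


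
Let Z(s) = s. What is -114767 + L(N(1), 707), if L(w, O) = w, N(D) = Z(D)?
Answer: -114766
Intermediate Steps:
N(D) = D
-114767 + L(N(1), 707) = -114767 + 1 = -114766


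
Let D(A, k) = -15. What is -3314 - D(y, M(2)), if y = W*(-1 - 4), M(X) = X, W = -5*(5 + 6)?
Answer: -3299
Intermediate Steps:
W = -55 (W = -5*11 = -55)
y = 275 (y = -55*(-1 - 4) = -55*(-5) = 275)
-3314 - D(y, M(2)) = -3314 - 1*(-15) = -3314 + 15 = -3299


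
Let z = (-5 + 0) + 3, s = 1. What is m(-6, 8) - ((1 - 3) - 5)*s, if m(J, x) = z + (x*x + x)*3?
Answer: 221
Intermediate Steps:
z = -2 (z = -5 + 3 = -2)
m(J, x) = -2 + 3*x + 3*x² (m(J, x) = -2 + (x*x + x)*3 = -2 + (x² + x)*3 = -2 + (x + x²)*3 = -2 + (3*x + 3*x²) = -2 + 3*x + 3*x²)
m(-6, 8) - ((1 - 3) - 5)*s = (-2 + 3*8 + 3*8²) - ((1 - 3) - 5) = (-2 + 24 + 3*64) - (-2 - 5) = (-2 + 24 + 192) - (-7) = 214 - 1*(-7) = 214 + 7 = 221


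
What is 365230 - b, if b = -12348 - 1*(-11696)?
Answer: 365882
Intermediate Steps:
b = -652 (b = -12348 + 11696 = -652)
365230 - b = 365230 - 1*(-652) = 365230 + 652 = 365882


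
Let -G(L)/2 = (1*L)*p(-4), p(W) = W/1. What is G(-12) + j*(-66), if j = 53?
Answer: -3594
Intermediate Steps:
p(W) = W (p(W) = W*1 = W)
G(L) = 8*L (G(L) = -2*1*L*(-4) = -2*L*(-4) = -(-8)*L = 8*L)
G(-12) + j*(-66) = 8*(-12) + 53*(-66) = -96 - 3498 = -3594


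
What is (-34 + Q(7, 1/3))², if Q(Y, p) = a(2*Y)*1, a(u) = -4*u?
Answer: 8100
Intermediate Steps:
Q(Y, p) = -8*Y (Q(Y, p) = -8*Y*1 = -8*Y)
(-34 + Q(7, 1/3))² = (-34 - 8*7)² = (-34 - 56)² = (-90)² = 8100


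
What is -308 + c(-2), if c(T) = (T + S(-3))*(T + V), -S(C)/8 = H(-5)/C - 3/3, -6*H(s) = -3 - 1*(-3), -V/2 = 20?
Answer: -560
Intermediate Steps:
V = -40 (V = -2*20 = -40)
H(s) = 0 (H(s) = -(-3 - 1*(-3))/6 = -(-3 + 3)/6 = -⅙*0 = 0)
S(C) = 8 (S(C) = -8*(0/C - 3/3) = -8*(0 - 3*⅓) = -8*(0 - 1) = -8*(-1) = 8)
c(T) = (-40 + T)*(8 + T) (c(T) = (T + 8)*(T - 40) = (8 + T)*(-40 + T) = (-40 + T)*(8 + T))
-308 + c(-2) = -308 + (-320 + (-2)² - 32*(-2)) = -308 + (-320 + 4 + 64) = -308 - 252 = -560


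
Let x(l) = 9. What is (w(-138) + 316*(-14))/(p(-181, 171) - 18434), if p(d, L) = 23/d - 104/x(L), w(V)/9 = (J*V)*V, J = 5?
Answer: -1388813724/30048017 ≈ -46.220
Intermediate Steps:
w(V) = 45*V² (w(V) = 9*((5*V)*V) = 9*(5*V²) = 45*V²)
p(d, L) = -104/9 + 23/d (p(d, L) = 23/d - 104/9 = -104/9 + 23/d)
(w(-138) + 316*(-14))/(p(-181, 171) - 18434) = (45*(-138)² + 316*(-14))/((-104/9 + 23/(-181)) - 18434) = (45*19044 - 4424)/((-104/9 + 23*(-1/181)) - 18434) = (856980 - 4424)/((-104/9 - 23/181) - 18434) = 852556/(-19031/1629 - 18434) = 852556/(-30048017/1629) = 852556*(-1629/30048017) = -1388813724/30048017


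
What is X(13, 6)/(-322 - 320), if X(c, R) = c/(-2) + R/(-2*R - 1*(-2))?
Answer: 71/6420 ≈ 0.011059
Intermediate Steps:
X(c, R) = -c/2 + R/(2 - 2*R) (X(c, R) = c*(-½) + R/(-2*R + 2) = -c/2 + R/(2 - 2*R))
X(13, 6)/(-322 - 320) = ((13 - 1*6 - 1*6*13)/(2*(-1 + 6)))/(-322 - 320) = ((½)*(13 - 6 - 78)/5)/(-642) = -(-71)/(1284*5) = -1/642*(-71/10) = 71/6420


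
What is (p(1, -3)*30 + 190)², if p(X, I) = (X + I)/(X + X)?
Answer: 25600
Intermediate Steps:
p(X, I) = (I + X)/(2*X) (p(X, I) = (I + X)/((2*X)) = (I + X)*(1/(2*X)) = (I + X)/(2*X))
(p(1, -3)*30 + 190)² = (((½)*(-3 + 1)/1)*30 + 190)² = (((½)*1*(-2))*30 + 190)² = (-1*30 + 190)² = (-30 + 190)² = 160² = 25600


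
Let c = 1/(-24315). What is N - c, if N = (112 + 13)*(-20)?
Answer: -60787499/24315 ≈ -2500.0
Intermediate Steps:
N = -2500 (N = 125*(-20) = -2500)
c = -1/24315 ≈ -4.1127e-5
N - c = -2500 - 1*(-1/24315) = -2500 + 1/24315 = -60787499/24315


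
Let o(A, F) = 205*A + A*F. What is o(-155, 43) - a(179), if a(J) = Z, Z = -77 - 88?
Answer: -38275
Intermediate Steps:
Z = -165
a(J) = -165
o(-155, 43) - a(179) = -155*(205 + 43) - 1*(-165) = -155*248 + 165 = -38440 + 165 = -38275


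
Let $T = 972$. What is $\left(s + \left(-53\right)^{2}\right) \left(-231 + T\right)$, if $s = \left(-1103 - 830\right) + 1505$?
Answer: $1764321$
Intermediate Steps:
$s = -428$ ($s = -1933 + 1505 = -428$)
$\left(s + \left(-53\right)^{2}\right) \left(-231 + T\right) = \left(-428 + \left(-53\right)^{2}\right) \left(-231 + 972\right) = \left(-428 + 2809\right) 741 = 2381 \cdot 741 = 1764321$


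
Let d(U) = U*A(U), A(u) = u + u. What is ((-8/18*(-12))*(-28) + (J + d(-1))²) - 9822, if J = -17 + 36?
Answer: -28591/3 ≈ -9530.3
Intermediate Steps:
A(u) = 2*u
J = 19
d(U) = 2*U² (d(U) = U*(2*U) = 2*U²)
((-8/18*(-12))*(-28) + (J + d(-1))²) - 9822 = ((-8/18*(-12))*(-28) + (19 + 2*(-1)²)²) - 9822 = ((-8*1/18*(-12))*(-28) + (19 + 2*1)²) - 9822 = (-4/9*(-12)*(-28) + (19 + 2)²) - 9822 = ((16/3)*(-28) + 21²) - 9822 = (-448/3 + 441) - 9822 = 875/3 - 9822 = -28591/3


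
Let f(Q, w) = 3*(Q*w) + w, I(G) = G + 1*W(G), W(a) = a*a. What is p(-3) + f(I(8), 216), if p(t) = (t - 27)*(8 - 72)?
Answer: 48792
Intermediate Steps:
W(a) = a**2
I(G) = G + G**2 (I(G) = G + 1*G**2 = G + G**2)
f(Q, w) = w + 3*Q*w (f(Q, w) = 3*Q*w + w = w + 3*Q*w)
p(t) = 1728 - 64*t (p(t) = (-27 + t)*(-64) = 1728 - 64*t)
p(-3) + f(I(8), 216) = (1728 - 64*(-3)) + 216*(1 + 3*(8*(1 + 8))) = (1728 + 192) + 216*(1 + 3*(8*9)) = 1920 + 216*(1 + 3*72) = 1920 + 216*(1 + 216) = 1920 + 216*217 = 1920 + 46872 = 48792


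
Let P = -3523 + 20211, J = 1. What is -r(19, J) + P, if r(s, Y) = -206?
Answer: 16894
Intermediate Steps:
P = 16688
-r(19, J) + P = -1*(-206) + 16688 = 206 + 16688 = 16894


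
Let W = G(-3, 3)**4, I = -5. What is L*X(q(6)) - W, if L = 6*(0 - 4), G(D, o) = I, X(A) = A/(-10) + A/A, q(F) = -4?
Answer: -3293/5 ≈ -658.60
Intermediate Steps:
X(A) = 1 - A/10 (X(A) = A*(-1/10) + 1 = -A/10 + 1 = 1 - A/10)
G(D, o) = -5
L = -24 (L = 6*(-4) = -24)
W = 625 (W = (-5)**4 = 625)
L*X(q(6)) - W = -24*(1 - 1/10*(-4)) - 1*625 = -24*(1 + 2/5) - 625 = -24*7/5 - 625 = -168/5 - 625 = -3293/5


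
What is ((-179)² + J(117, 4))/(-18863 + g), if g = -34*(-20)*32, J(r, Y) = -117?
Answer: 31924/2897 ≈ 11.020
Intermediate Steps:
g = 21760 (g = 680*32 = 21760)
((-179)² + J(117, 4))/(-18863 + g) = ((-179)² - 117)/(-18863 + 21760) = (32041 - 117)/2897 = 31924*(1/2897) = 31924/2897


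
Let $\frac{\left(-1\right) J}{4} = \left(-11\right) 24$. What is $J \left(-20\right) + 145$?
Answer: $-20975$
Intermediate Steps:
$J = 1056$ ($J = - 4 \left(\left(-11\right) 24\right) = \left(-4\right) \left(-264\right) = 1056$)
$J \left(-20\right) + 145 = 1056 \left(-20\right) + 145 = -21120 + 145 = -20975$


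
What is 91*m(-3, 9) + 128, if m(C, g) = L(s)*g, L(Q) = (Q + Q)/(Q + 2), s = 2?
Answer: 947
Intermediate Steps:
L(Q) = 2*Q/(2 + Q) (L(Q) = (2*Q)/(2 + Q) = 2*Q/(2 + Q))
m(C, g) = g (m(C, g) = (2*2/(2 + 2))*g = (2*2/4)*g = (2*2*(¼))*g = 1*g = g)
91*m(-3, 9) + 128 = 91*9 + 128 = 819 + 128 = 947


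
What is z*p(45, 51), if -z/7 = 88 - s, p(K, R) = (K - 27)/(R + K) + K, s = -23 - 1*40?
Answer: -764211/16 ≈ -47763.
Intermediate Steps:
s = -63 (s = -23 - 40 = -63)
p(K, R) = K + (-27 + K)/(K + R) (p(K, R) = (-27 + K)/(K + R) + K = K + (-27 + K)/(K + R))
z = -1057 (z = -7*(88 - 1*(-63)) = -7*(88 + 63) = -7*151 = -1057)
z*p(45, 51) = -1057*(-27 + 45 + 45² + 45*51)/(45 + 51) = -1057*(-27 + 45 + 2025 + 2295)/96 = -1057*4338/96 = -1057*723/16 = -764211/16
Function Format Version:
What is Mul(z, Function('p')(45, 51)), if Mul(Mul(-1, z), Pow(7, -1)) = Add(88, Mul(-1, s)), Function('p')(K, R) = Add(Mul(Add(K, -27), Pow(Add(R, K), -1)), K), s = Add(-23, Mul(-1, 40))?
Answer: Rational(-764211, 16) ≈ -47763.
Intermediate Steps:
s = -63 (s = Add(-23, -40) = -63)
Function('p')(K, R) = Add(K, Mul(Pow(Add(K, R), -1), Add(-27, K))) (Function('p')(K, R) = Add(Mul(Add(-27, K), Pow(Add(K, R), -1)), K) = Add(Mul(Pow(Add(K, R), -1), Add(-27, K)), K) = Add(K, Mul(Pow(Add(K, R), -1), Add(-27, K))))
z = -1057 (z = Mul(-7, Add(88, Mul(-1, -63))) = Mul(-7, Add(88, 63)) = Mul(-7, 151) = -1057)
Mul(z, Function('p')(45, 51)) = Mul(-1057, Mul(Pow(Add(45, 51), -1), Add(-27, 45, Pow(45, 2), Mul(45, 51)))) = Mul(-1057, Mul(Pow(96, -1), Add(-27, 45, 2025, 2295))) = Mul(-1057, Mul(Rational(1, 96), 4338)) = Mul(-1057, Rational(723, 16)) = Rational(-764211, 16)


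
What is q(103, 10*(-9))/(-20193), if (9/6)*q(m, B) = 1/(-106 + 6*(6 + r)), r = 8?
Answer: 1/666369 ≈ 1.5007e-6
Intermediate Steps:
q(m, B) = -1/33 (q(m, B) = 2/(3*(-106 + 6*(6 + 8))) = 2/(3*(-106 + 6*14)) = 2/(3*(-106 + 84)) = (⅔)/(-22) = (⅔)*(-1/22) = -1/33)
q(103, 10*(-9))/(-20193) = -1/33/(-20193) = -1/33*(-1/20193) = 1/666369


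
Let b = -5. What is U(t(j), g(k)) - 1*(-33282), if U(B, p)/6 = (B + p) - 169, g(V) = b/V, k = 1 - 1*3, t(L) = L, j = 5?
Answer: 32313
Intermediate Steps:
k = -2 (k = 1 - 3 = -2)
g(V) = -5/V
U(B, p) = -1014 + 6*B + 6*p (U(B, p) = 6*((B + p) - 169) = 6*(-169 + B + p) = -1014 + 6*B + 6*p)
U(t(j), g(k)) - 1*(-33282) = (-1014 + 6*5 + 6*(-5/(-2))) - 1*(-33282) = (-1014 + 30 + 6*(-5*(-½))) + 33282 = (-1014 + 30 + 6*(5/2)) + 33282 = (-1014 + 30 + 15) + 33282 = -969 + 33282 = 32313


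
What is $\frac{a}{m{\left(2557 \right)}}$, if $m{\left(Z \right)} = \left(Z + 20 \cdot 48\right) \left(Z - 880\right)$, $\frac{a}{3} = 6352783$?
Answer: $\frac{6352783}{1966003} \approx 3.2313$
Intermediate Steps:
$a = 19058349$ ($a = 3 \cdot 6352783 = 19058349$)
$m{\left(Z \right)} = \left(-880 + Z\right) \left(960 + Z\right)$ ($m{\left(Z \right)} = \left(Z + 960\right) \left(-880 + Z\right) = \left(960 + Z\right) \left(-880 + Z\right) = \left(-880 + Z\right) \left(960 + Z\right)$)
$\frac{a}{m{\left(2557 \right)}} = \frac{19058349}{-844800 + 2557^{2} + 80 \cdot 2557} = \frac{19058349}{-844800 + 6538249 + 204560} = \frac{19058349}{5898009} = 19058349 \cdot \frac{1}{5898009} = \frac{6352783}{1966003}$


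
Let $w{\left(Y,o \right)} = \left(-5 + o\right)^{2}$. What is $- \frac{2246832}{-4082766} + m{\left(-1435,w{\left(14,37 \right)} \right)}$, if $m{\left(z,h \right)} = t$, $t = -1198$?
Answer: $- \frac{814817806}{680461} \approx -1197.4$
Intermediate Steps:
$m{\left(z,h \right)} = -1198$
$- \frac{2246832}{-4082766} + m{\left(-1435,w{\left(14,37 \right)} \right)} = - \frac{2246832}{-4082766} - 1198 = \left(-2246832\right) \left(- \frac{1}{4082766}\right) - 1198 = \frac{374472}{680461} - 1198 = - \frac{814817806}{680461}$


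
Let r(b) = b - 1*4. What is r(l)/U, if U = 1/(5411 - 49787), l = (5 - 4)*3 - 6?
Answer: 310632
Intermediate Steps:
l = -3 (l = 1*3 - 6 = 3 - 6 = -3)
U = -1/44376 (U = 1/(-44376) = -1/44376 ≈ -2.2535e-5)
r(b) = -4 + b (r(b) = b - 4 = -4 + b)
r(l)/U = (-4 - 3)/(-1/44376) = -7*(-44376) = 310632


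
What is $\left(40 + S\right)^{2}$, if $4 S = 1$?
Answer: $\frac{25921}{16} \approx 1620.1$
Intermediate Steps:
$S = \frac{1}{4}$ ($S = \frac{1}{4} \cdot 1 = \frac{1}{4} \approx 0.25$)
$\left(40 + S\right)^{2} = \left(40 + \frac{1}{4}\right)^{2} = \left(\frac{161}{4}\right)^{2} = \frac{25921}{16}$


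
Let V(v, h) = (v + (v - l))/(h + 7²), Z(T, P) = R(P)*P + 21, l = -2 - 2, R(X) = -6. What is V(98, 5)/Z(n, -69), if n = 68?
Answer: 20/2349 ≈ 0.0085143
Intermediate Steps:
l = -4
Z(T, P) = 21 - 6*P (Z(T, P) = -6*P + 21 = 21 - 6*P)
V(v, h) = (4 + 2*v)/(49 + h) (V(v, h) = (v + (v - 1*(-4)))/(h + 7²) = (v + (v + 4))/(h + 49) = (v + (4 + v))/(49 + h) = (4 + 2*v)/(49 + h))
V(98, 5)/Z(n, -69) = (2*(2 + 98)/(49 + 5))/(21 - 6*(-69)) = (2*100/54)/(21 + 414) = (2*(1/54)*100)/435 = (100/27)*(1/435) = 20/2349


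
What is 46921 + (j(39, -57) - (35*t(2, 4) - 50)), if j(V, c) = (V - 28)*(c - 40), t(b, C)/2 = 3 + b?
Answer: 45554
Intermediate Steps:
t(b, C) = 6 + 2*b (t(b, C) = 2*(3 + b) = 6 + 2*b)
j(V, c) = (-40 + c)*(-28 + V) (j(V, c) = (-28 + V)*(-40 + c) = (-40 + c)*(-28 + V))
46921 + (j(39, -57) - (35*t(2, 4) - 50)) = 46921 + ((1120 - 40*39 - 28*(-57) + 39*(-57)) - (35*(6 + 2*2) - 50)) = 46921 + ((1120 - 1560 + 1596 - 2223) - (35*(6 + 4) - 50)) = 46921 + (-1067 - (35*10 - 50)) = 46921 + (-1067 - (350 - 50)) = 46921 + (-1067 - 1*300) = 46921 + (-1067 - 300) = 46921 - 1367 = 45554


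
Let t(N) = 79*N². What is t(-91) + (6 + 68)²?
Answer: 659675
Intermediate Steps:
t(-91) + (6 + 68)² = 79*(-91)² + (6 + 68)² = 79*8281 + 74² = 654199 + 5476 = 659675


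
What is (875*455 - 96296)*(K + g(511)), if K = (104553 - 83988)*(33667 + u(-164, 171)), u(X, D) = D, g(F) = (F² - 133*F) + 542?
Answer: 210094766998930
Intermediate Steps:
g(F) = 542 + F² - 133*F
K = 695878470 (K = (104553 - 83988)*(33667 + 171) = 20565*33838 = 695878470)
(875*455 - 96296)*(K + g(511)) = (875*455 - 96296)*(695878470 + (542 + 511² - 133*511)) = (398125 - 96296)*(695878470 + (542 + 261121 - 67963)) = 301829*(695878470 + 193700) = 301829*696072170 = 210094766998930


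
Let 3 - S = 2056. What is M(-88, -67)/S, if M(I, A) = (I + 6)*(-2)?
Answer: -164/2053 ≈ -0.079883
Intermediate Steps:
S = -2053 (S = 3 - 1*2056 = 3 - 2056 = -2053)
M(I, A) = -12 - 2*I (M(I, A) = (6 + I)*(-2) = -12 - 2*I)
M(-88, -67)/S = (-12 - 2*(-88))/(-2053) = (-12 + 176)*(-1/2053) = 164*(-1/2053) = -164/2053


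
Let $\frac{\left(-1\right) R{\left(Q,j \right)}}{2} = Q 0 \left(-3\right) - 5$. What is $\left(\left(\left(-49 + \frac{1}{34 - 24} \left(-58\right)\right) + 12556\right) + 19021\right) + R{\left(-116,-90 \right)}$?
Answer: $\frac{157661}{5} \approx 31532.0$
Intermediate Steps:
$R{\left(Q,j \right)} = 10$ ($R{\left(Q,j \right)} = - 2 \left(Q 0 \left(-3\right) - 5\right) = - 2 \left(Q 0 - 5\right) = - 2 \left(0 - 5\right) = \left(-2\right) \left(-5\right) = 10$)
$\left(\left(\left(-49 + \frac{1}{34 - 24} \left(-58\right)\right) + 12556\right) + 19021\right) + R{\left(-116,-90 \right)} = \left(\left(\left(-49 + \frac{1}{34 - 24} \left(-58\right)\right) + 12556\right) + 19021\right) + 10 = \left(\left(\left(-49 + \frac{1}{10} \left(-58\right)\right) + 12556\right) + 19021\right) + 10 = \left(\left(\left(-49 - \frac{29}{5}\right) + 12556\right) + 19021\right) + 10 = \left(\left(- \frac{274}{5} + 12556\right) + 19021\right) + 10 = \left(\frac{62506}{5} + 19021\right) + 10 = \frac{157611}{5} + 10 = \frac{157661}{5}$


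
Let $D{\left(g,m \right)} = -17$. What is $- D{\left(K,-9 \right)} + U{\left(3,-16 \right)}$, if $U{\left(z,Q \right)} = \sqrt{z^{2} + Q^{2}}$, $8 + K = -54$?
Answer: $17 + \sqrt{265} \approx 33.279$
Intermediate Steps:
$K = -62$ ($K = -8 - 54 = -62$)
$U{\left(z,Q \right)} = \sqrt{Q^{2} + z^{2}}$
$- D{\left(K,-9 \right)} + U{\left(3,-16 \right)} = \left(-1\right) \left(-17\right) + \sqrt{\left(-16\right)^{2} + 3^{2}} = 17 + \sqrt{256 + 9} = 17 + \sqrt{265}$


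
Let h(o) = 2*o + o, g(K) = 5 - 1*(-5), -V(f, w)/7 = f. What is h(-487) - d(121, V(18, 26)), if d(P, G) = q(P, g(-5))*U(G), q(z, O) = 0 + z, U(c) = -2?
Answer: -1219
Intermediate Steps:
V(f, w) = -7*f
g(K) = 10 (g(K) = 5 + 5 = 10)
q(z, O) = z
h(o) = 3*o
d(P, G) = -2*P (d(P, G) = P*(-2) = -2*P)
h(-487) - d(121, V(18, 26)) = 3*(-487) - (-2)*121 = -1461 - 1*(-242) = -1461 + 242 = -1219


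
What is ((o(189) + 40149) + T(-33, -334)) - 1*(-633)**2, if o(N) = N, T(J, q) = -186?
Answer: -360537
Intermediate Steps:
((o(189) + 40149) + T(-33, -334)) - 1*(-633)**2 = ((189 + 40149) - 186) - 1*(-633)**2 = (40338 - 186) - 1*400689 = 40152 - 400689 = -360537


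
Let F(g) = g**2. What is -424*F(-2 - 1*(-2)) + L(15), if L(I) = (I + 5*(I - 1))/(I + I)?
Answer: 17/6 ≈ 2.8333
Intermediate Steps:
L(I) = (-5 + 6*I)/(2*I) (L(I) = (I + 5*(-1 + I))/((2*I)) = (I + (-5 + 5*I))*(1/(2*I)) = (-5 + 6*I)*(1/(2*I)) = (-5 + 6*I)/(2*I))
-424*F(-2 - 1*(-2)) + L(15) = -424*(-2 - 1*(-2))**2 + (3 - 5/2/15) = -424*(-2 + 2)**2 + (3 - 5/2*1/15) = -424*0**2 + (3 - 1/6) = -424*0 + 17/6 = 0 + 17/6 = 17/6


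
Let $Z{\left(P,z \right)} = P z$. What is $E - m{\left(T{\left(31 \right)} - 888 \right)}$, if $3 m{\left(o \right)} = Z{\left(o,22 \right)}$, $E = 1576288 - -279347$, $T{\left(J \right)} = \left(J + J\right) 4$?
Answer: $\frac{5580985}{3} \approx 1.8603 \cdot 10^{6}$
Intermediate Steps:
$T{\left(J \right)} = 8 J$ ($T{\left(J \right)} = 2 J 4 = 8 J$)
$E = 1855635$ ($E = 1576288 + 279347 = 1855635$)
$m{\left(o \right)} = \frac{22 o}{3}$ ($m{\left(o \right)} = \frac{o 22}{3} = \frac{22 o}{3}$)
$E - m{\left(T{\left(31 \right)} - 888 \right)} = 1855635 - \frac{22 \left(8 \cdot 31 - 888\right)}{3} = 1855635 - \frac{22 \left(248 - 888\right)}{3} = 1855635 - \frac{22}{3} \left(-640\right) = 1855635 - - \frac{14080}{3} = 1855635 + \frac{14080}{3} = \frac{5580985}{3}$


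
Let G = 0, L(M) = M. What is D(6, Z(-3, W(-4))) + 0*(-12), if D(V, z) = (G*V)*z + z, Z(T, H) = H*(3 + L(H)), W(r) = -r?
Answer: 28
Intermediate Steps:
Z(T, H) = H*(3 + H)
D(V, z) = z (D(V, z) = (0*V)*z + z = 0*z + z = 0 + z = z)
D(6, Z(-3, W(-4))) + 0*(-12) = (-1*(-4))*(3 - 1*(-4)) + 0*(-12) = 4*(3 + 4) + 0 = 4*7 + 0 = 28 + 0 = 28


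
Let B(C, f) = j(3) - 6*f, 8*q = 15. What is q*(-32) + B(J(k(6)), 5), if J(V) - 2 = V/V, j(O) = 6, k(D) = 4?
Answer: -84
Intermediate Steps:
q = 15/8 (q = (1/8)*15 = 15/8 ≈ 1.8750)
J(V) = 3 (J(V) = 2 + V/V = 2 + 1 = 3)
B(C, f) = 6 - 6*f
q*(-32) + B(J(k(6)), 5) = (15/8)*(-32) + (6 - 6*5) = -60 + (6 - 30) = -60 - 24 = -84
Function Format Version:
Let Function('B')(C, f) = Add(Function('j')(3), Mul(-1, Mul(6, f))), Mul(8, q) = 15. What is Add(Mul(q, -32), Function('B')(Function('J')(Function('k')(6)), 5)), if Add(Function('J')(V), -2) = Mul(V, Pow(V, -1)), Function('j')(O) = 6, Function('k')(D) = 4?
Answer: -84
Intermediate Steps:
q = Rational(15, 8) (q = Mul(Rational(1, 8), 15) = Rational(15, 8) ≈ 1.8750)
Function('J')(V) = 3 (Function('J')(V) = Add(2, Mul(V, Pow(V, -1))) = Add(2, 1) = 3)
Function('B')(C, f) = Add(6, Mul(-6, f)) (Function('B')(C, f) = Add(6, Mul(-1, Mul(6, f))) = Add(6, Mul(-6, f)))
Add(Mul(q, -32), Function('B')(Function('J')(Function('k')(6)), 5)) = Add(Mul(Rational(15, 8), -32), Add(6, Mul(-6, 5))) = Add(-60, Add(6, -30)) = Add(-60, -24) = -84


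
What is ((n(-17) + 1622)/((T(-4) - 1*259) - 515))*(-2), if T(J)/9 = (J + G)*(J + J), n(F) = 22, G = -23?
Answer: -548/195 ≈ -2.8103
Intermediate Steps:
T(J) = 18*J*(-23 + J) (T(J) = 9*((J - 23)*(J + J)) = 9*((-23 + J)*(2*J)) = 9*(2*J*(-23 + J)) = 18*J*(-23 + J))
((n(-17) + 1622)/((T(-4) - 1*259) - 515))*(-2) = ((22 + 1622)/((18*(-4)*(-23 - 4) - 1*259) - 515))*(-2) = (1644/((18*(-4)*(-27) - 259) - 515))*(-2) = (1644/((1944 - 259) - 515))*(-2) = (1644/(1685 - 515))*(-2) = (1644/1170)*(-2) = (1644*(1/1170))*(-2) = (274/195)*(-2) = -548/195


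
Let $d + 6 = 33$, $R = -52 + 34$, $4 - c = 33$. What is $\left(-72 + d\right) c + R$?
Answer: $1287$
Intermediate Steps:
$c = -29$ ($c = 4 - 33 = -29$)
$R = -18$
$d = 27$ ($d = -6 + 33 = 27$)
$\left(-72 + d\right) c + R = \left(-72 + 27\right) \left(-29\right) - 18 = \left(-45\right) \left(-29\right) - 18 = 1305 - 18 = 1287$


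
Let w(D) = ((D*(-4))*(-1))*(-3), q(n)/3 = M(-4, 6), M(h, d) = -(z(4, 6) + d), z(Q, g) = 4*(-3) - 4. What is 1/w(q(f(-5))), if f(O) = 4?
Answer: -1/360 ≈ -0.0027778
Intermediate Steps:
z(Q, g) = -16 (z(Q, g) = -12 - 4 = -16)
M(h, d) = 16 - d (M(h, d) = -(-16 + d) = 16 - d)
q(n) = 30 (q(n) = 3*(16 - 1*6) = 3*(16 - 6) = 3*10 = 30)
w(D) = -12*D (w(D) = (-4*D*(-1))*(-3) = (4*D)*(-3) = -12*D)
1/w(q(f(-5))) = 1/(-12*30) = 1/(-360) = -1/360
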